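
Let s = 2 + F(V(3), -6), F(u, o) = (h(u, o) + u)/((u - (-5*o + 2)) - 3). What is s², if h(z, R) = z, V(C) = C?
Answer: 841/256 ≈ 3.2852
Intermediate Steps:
F(u, o) = 2*u/(-5 + u + 5*o) (F(u, o) = (u + u)/((u - (-5*o + 2)) - 3) = (2*u)/((u - (2 - 5*o)) - 3) = (2*u)/((u + (-2 + 5*o)) - 3) = (2*u)/((-2 + u + 5*o) - 3) = (2*u)/(-5 + u + 5*o) = 2*u/(-5 + u + 5*o))
s = 29/16 (s = 2 + 2*3/(-5 + 3 + 5*(-6)) = 2 + 2*3/(-5 + 3 - 30) = 2 + 2*3/(-32) = 2 + 2*3*(-1/32) = 2 - 3/16 = 29/16 ≈ 1.8125)
s² = (29/16)² = 841/256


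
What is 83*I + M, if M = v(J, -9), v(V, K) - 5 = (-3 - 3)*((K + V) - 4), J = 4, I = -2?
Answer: -107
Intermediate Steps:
v(V, K) = 29 - 6*K - 6*V (v(V, K) = 5 + (-3 - 3)*((K + V) - 4) = 5 - 6*(-4 + K + V) = 5 + (24 - 6*K - 6*V) = 29 - 6*K - 6*V)
M = 59 (M = 29 - 6*(-9) - 6*4 = 29 + 54 - 24 = 59)
83*I + M = 83*(-2) + 59 = -166 + 59 = -107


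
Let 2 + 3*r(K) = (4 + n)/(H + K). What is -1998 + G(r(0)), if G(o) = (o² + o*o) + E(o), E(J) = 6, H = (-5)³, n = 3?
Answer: -279992902/140625 ≈ -1991.1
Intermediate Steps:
H = -125
r(K) = -⅔ + 7/(3*(-125 + K)) (r(K) = -⅔ + ((4 + 3)/(-125 + K))/3 = -⅔ + (7/(-125 + K))/3 = -⅔ + 7/(3*(-125 + K)))
G(o) = 6 + 2*o² (G(o) = (o² + o*o) + 6 = (o² + o²) + 6 = 2*o² + 6 = 6 + 2*o²)
-1998 + G(r(0)) = -1998 + (6 + 2*((257 - 2*0)/(3*(-125 + 0)))²) = -1998 + (6 + 2*((⅓)*(257 + 0)/(-125))²) = -1998 + (6 + 2*((⅓)*(-1/125)*257)²) = -1998 + (6 + 2*(-257/375)²) = -1998 + (6 + 2*(66049/140625)) = -1998 + (6 + 132098/140625) = -1998 + 975848/140625 = -279992902/140625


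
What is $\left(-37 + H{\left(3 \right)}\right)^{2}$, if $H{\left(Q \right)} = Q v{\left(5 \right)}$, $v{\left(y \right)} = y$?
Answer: $484$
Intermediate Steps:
$H{\left(Q \right)} = 5 Q$ ($H{\left(Q \right)} = Q 5 = 5 Q$)
$\left(-37 + H{\left(3 \right)}\right)^{2} = \left(-37 + 5 \cdot 3\right)^{2} = \left(-37 + 15\right)^{2} = \left(-22\right)^{2} = 484$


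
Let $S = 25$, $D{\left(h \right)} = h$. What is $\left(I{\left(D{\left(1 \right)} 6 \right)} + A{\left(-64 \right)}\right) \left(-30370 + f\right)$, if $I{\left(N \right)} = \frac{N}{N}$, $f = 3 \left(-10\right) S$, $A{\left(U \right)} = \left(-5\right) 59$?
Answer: $9149280$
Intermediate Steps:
$A{\left(U \right)} = -295$
$f = -750$ ($f = 3 \left(-10\right) 25 = \left(-30\right) 25 = -750$)
$I{\left(N \right)} = 1$
$\left(I{\left(D{\left(1 \right)} 6 \right)} + A{\left(-64 \right)}\right) \left(-30370 + f\right) = \left(1 - 295\right) \left(-30370 - 750\right) = \left(-294\right) \left(-31120\right) = 9149280$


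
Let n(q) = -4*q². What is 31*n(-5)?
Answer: -3100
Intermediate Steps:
31*n(-5) = 31*(-4*(-5)²) = 31*(-4*25) = 31*(-100) = -3100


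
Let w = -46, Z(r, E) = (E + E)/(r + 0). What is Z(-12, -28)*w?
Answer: -644/3 ≈ -214.67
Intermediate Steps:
Z(r, E) = 2*E/r (Z(r, E) = (2*E)/r = 2*E/r)
Z(-12, -28)*w = (2*(-28)/(-12))*(-46) = (2*(-28)*(-1/12))*(-46) = (14/3)*(-46) = -644/3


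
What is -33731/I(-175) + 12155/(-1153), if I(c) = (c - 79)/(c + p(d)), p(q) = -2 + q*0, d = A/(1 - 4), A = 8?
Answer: -6886943581/292862 ≈ -23516.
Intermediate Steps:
d = -8/3 (d = 8/(1 - 4) = 8/(-3) = 8*(-⅓) = -8/3 ≈ -2.6667)
p(q) = -2 (p(q) = -2 + 0 = -2)
I(c) = (-79 + c)/(-2 + c) (I(c) = (c - 79)/(c - 2) = (-79 + c)/(-2 + c))
-33731/I(-175) + 12155/(-1153) = -33731*(-2 - 175)/(-79 - 175) + 12155/(-1153) = -33731/(-254/(-177)) + 12155*(-1/1153) = -33731/((-1/177*(-254))) - 12155/1153 = -33731/254/177 - 12155/1153 = -33731*177/254 - 12155/1153 = -5970387/254 - 12155/1153 = -6886943581/292862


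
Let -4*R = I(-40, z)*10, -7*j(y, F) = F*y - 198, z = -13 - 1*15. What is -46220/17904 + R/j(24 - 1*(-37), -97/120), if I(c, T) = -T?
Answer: -606106535/132834252 ≈ -4.5629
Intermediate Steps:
z = -28 (z = -13 - 15 = -28)
j(y, F) = 198/7 - F*y/7 (j(y, F) = -(F*y - 198)/7 = -(-198 + F*y)/7 = 198/7 - F*y/7)
R = -70 (R = -(-1*(-28))*10/4 = -7*10 = -¼*280 = -70)
-46220/17904 + R/j(24 - 1*(-37), -97/120) = -46220/17904 - 70/(198/7 - (-97/120)*(24 - 1*(-37))/7) = -46220*1/17904 - 70/(198/7 - (-97*1/120)*(24 + 37)/7) = -11555/4476 - 70/(198/7 - ⅐*(-97/120)*61) = -11555/4476 - 70/(198/7 + 5917/840) = -11555/4476 - 70/29677/840 = -11555/4476 - 70*840/29677 = -11555/4476 - 58800/29677 = -606106535/132834252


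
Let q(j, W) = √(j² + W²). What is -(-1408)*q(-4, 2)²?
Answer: 28160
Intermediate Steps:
q(j, W) = √(W² + j²)
-(-1408)*q(-4, 2)² = -(-1408)*(√(2² + (-4)²))² = -(-1408)*(√(4 + 16))² = -(-1408)*(√20)² = -(-1408)*(2*√5)² = -(-1408)*20 = -1*(-28160) = 28160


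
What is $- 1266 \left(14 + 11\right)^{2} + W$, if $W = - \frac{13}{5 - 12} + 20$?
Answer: $- \frac{5538597}{7} \approx -7.9123 \cdot 10^{5}$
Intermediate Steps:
$W = \frac{153}{7}$ ($W = - \frac{13}{-7} + 20 = \left(-13\right) \left(- \frac{1}{7}\right) + 20 = \frac{13}{7} + 20 = \frac{153}{7} \approx 21.857$)
$- 1266 \left(14 + 11\right)^{2} + W = - 1266 \left(14 + 11\right)^{2} + \frac{153}{7} = - 1266 \cdot 25^{2} + \frac{153}{7} = \left(-1266\right) 625 + \frac{153}{7} = -791250 + \frac{153}{7} = - \frac{5538597}{7}$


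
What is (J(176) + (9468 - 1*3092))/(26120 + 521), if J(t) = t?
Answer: 6552/26641 ≈ 0.24594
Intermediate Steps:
(J(176) + (9468 - 1*3092))/(26120 + 521) = (176 + (9468 - 1*3092))/(26120 + 521) = (176 + (9468 - 3092))/26641 = (176 + 6376)*(1/26641) = 6552*(1/26641) = 6552/26641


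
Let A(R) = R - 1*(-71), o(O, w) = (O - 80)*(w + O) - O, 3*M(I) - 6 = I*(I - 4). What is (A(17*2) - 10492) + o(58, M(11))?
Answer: -36989/3 ≈ -12330.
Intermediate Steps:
M(I) = 2 + I*(-4 + I)/3 (M(I) = 2 + (I*(I - 4))/3 = 2 + (I*(-4 + I))/3 = 2 + I*(-4 + I)/3)
o(O, w) = -O + (-80 + O)*(O + w) (o(O, w) = (-80 + O)*(O + w) - O = -O + (-80 + O)*(O + w))
A(R) = 71 + R (A(R) = R + 71 = 71 + R)
(A(17*2) - 10492) + o(58, M(11)) = ((71 + 17*2) - 10492) + (58**2 - 81*58 - 80*(2 - 4/3*11 + (1/3)*11**2) + 58*(2 - 4/3*11 + (1/3)*11**2)) = ((71 + 34) - 10492) + (3364 - 4698 - 80*(2 - 44/3 + (1/3)*121) + 58*(2 - 44/3 + (1/3)*121)) = (105 - 10492) + (3364 - 4698 - 80*(2 - 44/3 + 121/3) + 58*(2 - 44/3 + 121/3)) = -10387 + (3364 - 4698 - 80*83/3 + 58*(83/3)) = -10387 + (3364 - 4698 - 6640/3 + 4814/3) = -10387 - 5828/3 = -36989/3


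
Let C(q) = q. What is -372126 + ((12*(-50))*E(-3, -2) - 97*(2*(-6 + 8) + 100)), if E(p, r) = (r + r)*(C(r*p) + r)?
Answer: -372614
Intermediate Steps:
E(p, r) = 2*r*(r + p*r) (E(p, r) = (r + r)*(r*p + r) = (2*r)*(p*r + r) = (2*r)*(r + p*r) = 2*r*(r + p*r))
-372126 + ((12*(-50))*E(-3, -2) - 97*(2*(-6 + 8) + 100)) = -372126 + ((12*(-50))*(2*(-2)²*(1 - 3)) - 97*(2*(-6 + 8) + 100)) = -372126 + (-1200*4*(-2) - 97*(2*2 + 100)) = -372126 + (-600*(-16) - 97*(4 + 100)) = -372126 + (9600 - 97*104) = -372126 + (9600 - 1*10088) = -372126 + (9600 - 10088) = -372126 - 488 = -372614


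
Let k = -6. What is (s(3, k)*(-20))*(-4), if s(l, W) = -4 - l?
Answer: -560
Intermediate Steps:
(s(3, k)*(-20))*(-4) = ((-4 - 1*3)*(-20))*(-4) = ((-4 - 3)*(-20))*(-4) = -7*(-20)*(-4) = 140*(-4) = -560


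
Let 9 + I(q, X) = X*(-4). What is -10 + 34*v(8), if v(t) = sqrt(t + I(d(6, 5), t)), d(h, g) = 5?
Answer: -10 + 34*I*sqrt(33) ≈ -10.0 + 195.32*I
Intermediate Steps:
I(q, X) = -9 - 4*X (I(q, X) = -9 + X*(-4) = -9 - 4*X)
v(t) = sqrt(-9 - 3*t) (v(t) = sqrt(t + (-9 - 4*t)) = sqrt(-9 - 3*t))
-10 + 34*v(8) = -10 + 34*sqrt(-9 - 3*8) = -10 + 34*sqrt(-9 - 24) = -10 + 34*sqrt(-33) = -10 + 34*(I*sqrt(33)) = -10 + 34*I*sqrt(33)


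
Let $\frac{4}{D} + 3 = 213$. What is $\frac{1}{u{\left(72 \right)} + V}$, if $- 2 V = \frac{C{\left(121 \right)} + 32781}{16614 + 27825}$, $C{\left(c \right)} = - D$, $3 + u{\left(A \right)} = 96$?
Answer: $\frac{9332190}{864451667} \approx 0.010796$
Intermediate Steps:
$D = \frac{2}{105}$ ($D = \frac{4}{-3 + 213} = \frac{4}{210} = 4 \cdot \frac{1}{210} = \frac{2}{105} \approx 0.019048$)
$u{\left(A \right)} = 93$ ($u{\left(A \right)} = -3 + 96 = 93$)
$C{\left(c \right)} = - \frac{2}{105}$ ($C{\left(c \right)} = \left(-1\right) \frac{2}{105} = - \frac{2}{105}$)
$V = - \frac{3442003}{9332190}$ ($V = - \frac{\left(- \frac{2}{105} + 32781\right) \frac{1}{16614 + 27825}}{2} = - \frac{\frac{3442003}{105} \cdot \frac{1}{44439}}{2} = \left(- \frac{1}{2}\right) \frac{3442003}{4666095} = - \frac{3442003}{9332190} \approx -0.36883$)
$\frac{1}{u{\left(72 \right)} + V} = \frac{1}{93 - \frac{3442003}{9332190}} = \frac{1}{\frac{864451667}{9332190}} = \frac{9332190}{864451667}$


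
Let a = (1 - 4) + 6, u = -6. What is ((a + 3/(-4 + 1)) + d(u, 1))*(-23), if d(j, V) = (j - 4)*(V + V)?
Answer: 414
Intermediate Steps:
d(j, V) = 2*V*(-4 + j) (d(j, V) = (-4 + j)*(2*V) = 2*V*(-4 + j))
a = 3 (a = -3 + 6 = 3)
((a + 3/(-4 + 1)) + d(u, 1))*(-23) = ((3 + 3/(-4 + 1)) + 2*1*(-4 - 6))*(-23) = ((3 + 3/(-3)) + 2*1*(-10))*(-23) = ((3 + 3*(-⅓)) - 20)*(-23) = ((3 - 1) - 20)*(-23) = (2 - 20)*(-23) = -18*(-23) = 414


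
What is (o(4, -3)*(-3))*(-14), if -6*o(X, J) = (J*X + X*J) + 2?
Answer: 154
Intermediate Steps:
o(X, J) = -1/3 - J*X/3 (o(X, J) = -((J*X + X*J) + 2)/6 = -((J*X + J*X) + 2)/6 = -(2*J*X + 2)/6 = -(2 + 2*J*X)/6 = -1/3 - J*X/3)
(o(4, -3)*(-3))*(-14) = ((-1/3 - 1/3*(-3)*4)*(-3))*(-14) = ((-1/3 + 4)*(-3))*(-14) = ((11/3)*(-3))*(-14) = -11*(-14) = 154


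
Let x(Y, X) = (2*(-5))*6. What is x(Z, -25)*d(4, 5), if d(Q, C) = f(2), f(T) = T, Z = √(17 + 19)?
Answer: -120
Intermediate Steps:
Z = 6 (Z = √36 = 6)
d(Q, C) = 2
x(Y, X) = -60 (x(Y, X) = -10*6 = -60)
x(Z, -25)*d(4, 5) = -60*2 = -120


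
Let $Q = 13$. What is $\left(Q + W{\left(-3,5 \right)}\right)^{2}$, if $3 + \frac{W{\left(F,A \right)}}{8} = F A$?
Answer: $17161$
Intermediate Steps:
$W{\left(F,A \right)} = -24 + 8 A F$ ($W{\left(F,A \right)} = -24 + 8 F A = -24 + 8 A F$)
$\left(Q + W{\left(-3,5 \right)}\right)^{2} = \left(13 + \left(-24 + 8 \cdot 5 \left(-3\right)\right)\right)^{2} = \left(13 - 144\right)^{2} = \left(-131\right)^{2} = 17161$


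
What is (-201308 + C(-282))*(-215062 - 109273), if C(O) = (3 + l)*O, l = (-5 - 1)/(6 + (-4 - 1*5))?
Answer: 65748542530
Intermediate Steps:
l = 2 (l = -6/(6 + (-4 - 5)) = -6/(6 - 9) = -6/(-3) = -6*(-⅓) = 2)
C(O) = 5*O (C(O) = (3 + 2)*O = 5*O)
(-201308 + C(-282))*(-215062 - 109273) = (-201308 + 5*(-282))*(-215062 - 109273) = (-201308 - 1410)*(-324335) = -202718*(-324335) = 65748542530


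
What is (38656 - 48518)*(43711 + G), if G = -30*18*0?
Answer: -431077882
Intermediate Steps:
G = 0 (G = -540*0 = 0)
(38656 - 48518)*(43711 + G) = (38656 - 48518)*(43711 + 0) = -9862*43711 = -431077882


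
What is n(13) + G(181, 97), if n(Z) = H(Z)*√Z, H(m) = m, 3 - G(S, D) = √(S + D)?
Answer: 3 - √278 + 13*√13 ≈ 33.199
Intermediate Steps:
G(S, D) = 3 - √(D + S) (G(S, D) = 3 - √(S + D) = 3 - √(D + S))
n(Z) = Z^(3/2) (n(Z) = Z*√Z = Z^(3/2))
n(13) + G(181, 97) = 13^(3/2) + (3 - √(97 + 181)) = 13*√13 + (3 - √278) = 3 - √278 + 13*√13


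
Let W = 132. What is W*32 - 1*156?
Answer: 4068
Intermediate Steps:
W*32 - 1*156 = 132*32 - 1*156 = 4224 - 156 = 4068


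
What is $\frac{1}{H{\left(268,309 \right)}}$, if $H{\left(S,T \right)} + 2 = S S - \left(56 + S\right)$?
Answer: $\frac{1}{71498} \approx 1.3986 \cdot 10^{-5}$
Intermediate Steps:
$H{\left(S,T \right)} = -58 + S^{2} - S$ ($H{\left(S,T \right)} = -2 - \left(56 + S - S S\right) = -2 - \left(56 + S - S^{2}\right) = -58 + S^{2} - S$)
$\frac{1}{H{\left(268,309 \right)}} = \frac{1}{-58 + 268^{2} - 268} = \frac{1}{-58 + 71824 - 268} = \frac{1}{71498}$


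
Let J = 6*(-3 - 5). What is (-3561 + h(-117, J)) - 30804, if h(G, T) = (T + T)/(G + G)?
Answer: -1340219/39 ≈ -34365.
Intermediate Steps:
J = -48 (J = 6*(-8) = -48)
h(G, T) = T/G (h(G, T) = (2*T)/((2*G)) = (2*T)*(1/(2*G)) = T/G)
(-3561 + h(-117, J)) - 30804 = (-3561 - 48/(-117)) - 30804 = (-3561 - 48*(-1/117)) - 30804 = (-3561 + 16/39) - 30804 = -138863/39 - 30804 = -1340219/39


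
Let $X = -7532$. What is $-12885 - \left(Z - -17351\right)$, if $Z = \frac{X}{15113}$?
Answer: $- \frac{65278448}{2159} \approx -30236.0$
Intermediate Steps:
$Z = - \frac{1076}{2159}$ ($Z = - \frac{7532}{15113} = \left(-7532\right) \frac{1}{15113} = - \frac{1076}{2159} \approx -0.49838$)
$-12885 - \left(Z - -17351\right) = -12885 - \left(- \frac{1076}{2159} - -17351\right) = -12885 - \left(- \frac{1076}{2159} + 17351\right) = -12885 - \frac{37459733}{2159} = - \frac{65278448}{2159}$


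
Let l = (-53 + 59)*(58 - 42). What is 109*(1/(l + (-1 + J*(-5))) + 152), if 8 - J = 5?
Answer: 1325549/80 ≈ 16569.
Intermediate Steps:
J = 3 (J = 8 - 1*5 = 8 - 5 = 3)
l = 96 (l = 6*16 = 96)
109*(1/(l + (-1 + J*(-5))) + 152) = 109*(1/(96 + (-1 + 3*(-5))) + 152) = 109*(1/(96 + (-1 - 15)) + 152) = 109*(1/(96 - 16) + 152) = 109*(1/80 + 152) = 109*(12161/80) = 1325549/80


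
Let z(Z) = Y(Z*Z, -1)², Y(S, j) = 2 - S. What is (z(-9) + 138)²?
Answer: 40691641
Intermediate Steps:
z(Z) = (2 - Z²)² (z(Z) = (2 - Z*Z)² = (2 - Z²)²)
(z(-9) + 138)² = ((-2 + (-9)²)² + 138)² = ((-2 + 81)² + 138)² = (79² + 138)² = (6241 + 138)² = 6379² = 40691641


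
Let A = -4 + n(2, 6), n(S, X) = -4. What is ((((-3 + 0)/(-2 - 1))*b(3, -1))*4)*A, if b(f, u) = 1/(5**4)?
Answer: -32/625 ≈ -0.051200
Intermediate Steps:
b(f, u) = 1/625
A = -8 (A = -4 - 4 = -8)
((((-3 + 0)/(-2 - 1))*b(3, -1))*4)*A = ((((-3 + 0)/(-2 - 1))*(1/625))*4)*(-8) = ((-3/(-3)*(1/625))*4)*(-8) = ((-3*(-1/3)*(1/625))*4)*(-8) = ((1*(1/625))*4)*(-8) = ((1/625)*4)*(-8) = (4/625)*(-8) = -32/625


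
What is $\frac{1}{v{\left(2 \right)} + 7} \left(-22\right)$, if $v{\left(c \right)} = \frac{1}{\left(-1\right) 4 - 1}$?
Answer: $- \frac{55}{17} \approx -3.2353$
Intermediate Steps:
$v{\left(c \right)} = - \frac{1}{5}$ ($v{\left(c \right)} = \frac{1}{-4 - 1} = \frac{1}{-5} = - \frac{1}{5}$)
$\frac{1}{v{\left(2 \right)} + 7} \left(-22\right) = \frac{1}{- \frac{1}{5} + 7} \left(-22\right) = \frac{1}{\frac{34}{5}} \left(-22\right) = \frac{5}{34} \left(-22\right) = - \frac{55}{17}$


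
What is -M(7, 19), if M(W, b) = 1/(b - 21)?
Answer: ½ ≈ 0.50000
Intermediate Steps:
M(W, b) = 1/(-21 + b)
-M(7, 19) = -1/(-21 + 19) = -1/(-2) = -1*(-½) = ½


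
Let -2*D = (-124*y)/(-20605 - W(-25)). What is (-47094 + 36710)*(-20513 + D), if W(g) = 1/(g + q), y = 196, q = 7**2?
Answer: 105339459163664/494521 ≈ 2.1301e+8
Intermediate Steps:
q = 49
W(g) = 1/(49 + g) (W(g) = 1/(g + 49) = 1/(49 + g))
D = -291648/494521 (D = -(-124*196)/(2*(-20605 - 1/(49 - 25))) = -(-12152)/(-20605 - 1/24) = -(-12152)/(-494521/24) = -(-12152)*(-24)/494521 = -1/2*583296/494521 = -291648/494521 ≈ -0.58976)
(-47094 + 36710)*(-20513 + D) = (-47094 + 36710)*(-20513 - 291648/494521) = -10384*(-10144400921/494521) = 105339459163664/494521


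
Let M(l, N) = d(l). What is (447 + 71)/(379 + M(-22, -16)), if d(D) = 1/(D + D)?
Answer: 22792/16675 ≈ 1.3668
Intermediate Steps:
d(D) = 1/(2*D)
M(l, N) = 1/(2*l)
(447 + 71)/(379 + M(-22, -16)) = (447 + 71)/(379 + (1/2)/(-22)) = 518/(379 + (1/2)*(-1/22)) = 518/(379 - 1/44) = 518/(16675/44) = 518*(44/16675) = 22792/16675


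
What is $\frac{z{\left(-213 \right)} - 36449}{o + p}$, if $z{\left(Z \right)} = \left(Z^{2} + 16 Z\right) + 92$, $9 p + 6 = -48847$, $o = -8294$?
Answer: $- \frac{50436}{123499} \approx -0.40839$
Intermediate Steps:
$p = - \frac{48853}{9}$ ($p = - \frac{2}{3} + \frac{1}{9} \left(-48847\right) = - \frac{2}{3} - \frac{48847}{9} = - \frac{48853}{9} \approx -5428.1$)
$z{\left(Z \right)} = 92 + Z^{2} + 16 Z$
$\frac{z{\left(-213 \right)} - 36449}{o + p} = \frac{\left(92 + \left(-213\right)^{2} + 16 \left(-213\right)\right) - 36449}{-8294 - \frac{48853}{9}} = \frac{\left(92 + 45369 - 3408\right) - 36449}{- \frac{123499}{9}} = \left(42053 - 36449\right) \left(- \frac{9}{123499}\right) = 5604 \left(- \frac{9}{123499}\right) = - \frac{50436}{123499}$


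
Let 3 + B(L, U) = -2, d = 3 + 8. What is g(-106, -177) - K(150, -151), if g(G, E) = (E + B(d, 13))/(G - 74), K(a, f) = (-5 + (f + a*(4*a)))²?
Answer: -726474990149/90 ≈ -8.0719e+9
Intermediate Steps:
d = 11
B(L, U) = -5 (B(L, U) = -3 - 2 = -5)
K(a, f) = (-5 + f + 4*a²)² (K(a, f) = (-5 + (f + 4*a²))² = (-5 + f + 4*a²)²)
g(G, E) = (-5 + E)/(-74 + G) (g(G, E) = (E - 5)/(G - 74) = (-5 + E)/(-74 + G))
g(-106, -177) - K(150, -151) = (-5 - 177)/(-74 - 106) - (-5 - 151 + 4*150²)² = -182/(-180) - (-5 - 151 + 4*22500)² = -1/180*(-182) - (-5 - 151 + 90000)² = 91/90 - 1*89844² = 91/90 - 1*8071944336 = 91/90 - 8071944336 = -726474990149/90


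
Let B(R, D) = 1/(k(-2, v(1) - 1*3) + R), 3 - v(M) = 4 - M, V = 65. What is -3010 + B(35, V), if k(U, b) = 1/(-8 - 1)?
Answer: -945131/314 ≈ -3010.0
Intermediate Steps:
v(M) = -1 + M (v(M) = 3 - (4 - M) = 3 + (-4 + M) = -1 + M)
k(U, b) = -⅑ (k(U, b) = 1/(-9) = -⅑)
B(R, D) = 1/(-⅑ + R)
-3010 + B(35, V) = -3010 + 9/(-1 + 9*35) = -3010 + 9/(-1 + 315) = -3010 + 9/314 = -945131/314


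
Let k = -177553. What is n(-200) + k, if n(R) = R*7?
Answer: -178953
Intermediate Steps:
n(R) = 7*R
n(-200) + k = 7*(-200) - 177553 = -1400 - 177553 = -178953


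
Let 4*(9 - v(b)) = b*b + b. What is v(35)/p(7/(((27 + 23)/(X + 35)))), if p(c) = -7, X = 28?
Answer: 306/7 ≈ 43.714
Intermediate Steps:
v(b) = 9 - b/4 - b²/4 (v(b) = 9 - (b*b + b)/4 = 9 - (b² + b)/4 = 9 - (b + b²)/4 = 9 + (-b/4 - b²/4) = 9 - b/4 - b²/4)
v(35)/p(7/(((27 + 23)/(X + 35)))) = (9 - ¼*35 - ¼*35²)/(-7) = (9 - 35/4 - ¼*1225)*(-⅐) = (9 - 35/4 - 1225/4)*(-⅐) = -306*(-⅐) = 306/7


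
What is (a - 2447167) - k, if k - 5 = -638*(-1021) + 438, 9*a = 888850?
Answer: -27002222/9 ≈ -3.0002e+6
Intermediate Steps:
a = 888850/9 (a = (⅑)*888850 = 888850/9 ≈ 98761.)
k = 651841 (k = 5 + (-638*(-1021) + 438) = 5 + (651398 + 438) = 5 + 651836 = 651841)
(a - 2447167) - k = (888850/9 - 2447167) - 1*651841 = -21135653/9 - 651841 = -27002222/9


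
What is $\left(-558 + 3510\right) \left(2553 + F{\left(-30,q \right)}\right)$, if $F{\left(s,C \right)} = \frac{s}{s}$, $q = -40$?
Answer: $7539408$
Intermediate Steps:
$F{\left(s,C \right)} = 1$
$\left(-558 + 3510\right) \left(2553 + F{\left(-30,q \right)}\right) = \left(-558 + 3510\right) \left(2553 + 1\right) = 2952 \cdot 2554 = 7539408$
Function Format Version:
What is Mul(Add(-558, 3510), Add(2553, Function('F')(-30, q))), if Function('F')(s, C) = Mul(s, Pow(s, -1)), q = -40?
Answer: 7539408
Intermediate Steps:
Function('F')(s, C) = 1
Mul(Add(-558, 3510), Add(2553, Function('F')(-30, q))) = Mul(Add(-558, 3510), Add(2553, 1)) = Mul(2952, 2554) = 7539408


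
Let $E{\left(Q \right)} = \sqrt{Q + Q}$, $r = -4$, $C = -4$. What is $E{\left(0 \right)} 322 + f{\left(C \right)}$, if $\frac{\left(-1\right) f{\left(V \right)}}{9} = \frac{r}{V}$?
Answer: $-9$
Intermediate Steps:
$E{\left(Q \right)} = \sqrt{2} \sqrt{Q}$ ($E{\left(Q \right)} = \sqrt{2 Q} = \sqrt{2} \sqrt{Q}$)
$f{\left(V \right)} = \frac{36}{V}$ ($f{\left(V \right)} = - 9 \left(- \frac{4}{V}\right) = \frac{36}{V}$)
$E{\left(0 \right)} 322 + f{\left(C \right)} = \sqrt{2} \sqrt{0} \cdot 322 + \frac{36}{-4} = \sqrt{2} \cdot 0 \cdot 322 + 36 \left(- \frac{1}{4}\right) = 0 \cdot 322 - 9 = 0 - 9 = -9$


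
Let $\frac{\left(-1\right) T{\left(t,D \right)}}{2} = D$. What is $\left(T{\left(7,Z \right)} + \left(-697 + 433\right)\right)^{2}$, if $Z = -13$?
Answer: $56644$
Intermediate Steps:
$T{\left(t,D \right)} = - 2 D$
$\left(T{\left(7,Z \right)} + \left(-697 + 433\right)\right)^{2} = \left(\left(-2\right) \left(-13\right) + \left(-697 + 433\right)\right)^{2} = \left(26 - 264\right)^{2} = \left(-238\right)^{2} = 56644$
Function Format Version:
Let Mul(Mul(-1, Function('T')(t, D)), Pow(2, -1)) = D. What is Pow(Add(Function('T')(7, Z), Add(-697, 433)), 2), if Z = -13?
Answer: 56644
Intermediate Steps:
Function('T')(t, D) = Mul(-2, D)
Pow(Add(Function('T')(7, Z), Add(-697, 433)), 2) = Pow(Add(Mul(-2, -13), Add(-697, 433)), 2) = Pow(Add(26, -264), 2) = Pow(-238, 2) = 56644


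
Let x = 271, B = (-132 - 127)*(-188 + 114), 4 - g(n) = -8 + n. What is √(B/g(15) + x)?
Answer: I*√55059/3 ≈ 78.216*I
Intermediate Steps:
g(n) = 12 - n (g(n) = 4 - (-8 + n) = 4 + (8 - n) = 12 - n)
B = 19166 (B = -259*(-74) = 19166)
√(B/g(15) + x) = √(19166/(12 - 1*15) + 271) = √(19166/(12 - 15) + 271) = √(19166/(-3) + 271) = √(19166*(-⅓) + 271) = √(-19166/3 + 271) = √(-18353/3) = I*√55059/3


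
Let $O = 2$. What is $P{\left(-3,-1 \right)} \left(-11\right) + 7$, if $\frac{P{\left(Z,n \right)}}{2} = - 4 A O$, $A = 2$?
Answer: $359$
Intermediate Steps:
$P{\left(Z,n \right)} = -32$ ($P{\left(Z,n \right)} = 2 \left(-4\right) 2 \cdot 2 = 2 \left(\left(-8\right) 2\right) = 2 \left(-16\right) = -32$)
$P{\left(-3,-1 \right)} \left(-11\right) + 7 = \left(-32\right) \left(-11\right) + 7 = 352 + 7 = 359$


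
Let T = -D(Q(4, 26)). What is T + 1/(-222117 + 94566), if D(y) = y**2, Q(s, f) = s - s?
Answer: -1/127551 ≈ -7.8400e-6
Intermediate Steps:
Q(s, f) = 0
T = 0 (T = -1*0**2 = -1*0 = 0)
T + 1/(-222117 + 94566) = 0 + 1/(-222117 + 94566) = 0 + 1/(-127551) = 0 - 1/127551 = -1/127551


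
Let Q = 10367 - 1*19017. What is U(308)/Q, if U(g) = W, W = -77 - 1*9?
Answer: 43/4325 ≈ 0.0099422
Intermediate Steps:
Q = -8650 (Q = 10367 - 19017 = -8650)
W = -86 (W = -77 - 9 = -86)
U(g) = -86
U(308)/Q = -86/(-8650) = -86*(-1/8650) = 43/4325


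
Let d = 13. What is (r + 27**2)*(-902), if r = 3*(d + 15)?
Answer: -733326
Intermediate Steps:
r = 84 (r = 3*(13 + 15) = 3*28 = 84)
(r + 27**2)*(-902) = (84 + 27**2)*(-902) = (84 + 729)*(-902) = 813*(-902) = -733326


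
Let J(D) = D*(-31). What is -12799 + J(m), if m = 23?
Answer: -13512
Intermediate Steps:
J(D) = -31*D
-12799 + J(m) = -12799 - 31*23 = -12799 - 713 = -13512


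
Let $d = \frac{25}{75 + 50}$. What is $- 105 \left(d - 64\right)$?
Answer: $6699$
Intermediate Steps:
$d = \frac{1}{5}$ ($d = \frac{25}{125} = 25 \cdot \frac{1}{125} = \frac{1}{5} \approx 0.2$)
$- 105 \left(d - 64\right) = - 105 \left(\frac{1}{5} - 64\right) = \left(-105\right) \left(- \frac{319}{5}\right) = 6699$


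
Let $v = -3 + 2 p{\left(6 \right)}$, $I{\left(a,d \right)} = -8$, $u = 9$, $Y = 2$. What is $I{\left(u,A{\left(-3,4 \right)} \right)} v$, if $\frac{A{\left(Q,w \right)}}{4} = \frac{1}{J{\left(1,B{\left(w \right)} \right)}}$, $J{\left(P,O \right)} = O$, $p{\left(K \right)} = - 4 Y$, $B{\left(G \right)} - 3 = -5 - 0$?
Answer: $152$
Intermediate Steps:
$B{\left(G \right)} = -2$ ($B{\left(G \right)} = 3 - 5 = -2$)
$p{\left(K \right)} = -8$ ($p{\left(K \right)} = \left(-4\right) 2 = -8$)
$A{\left(Q,w \right)} = -2$ ($A{\left(Q,w \right)} = \frac{4}{-2} = 4 \left(- \frac{1}{2}\right) = -2$)
$v = -19$ ($v = -3 + 2 \left(-8\right) = -3 - 16 = -19$)
$I{\left(u,A{\left(-3,4 \right)} \right)} v = \left(-8\right) \left(-19\right) = 152$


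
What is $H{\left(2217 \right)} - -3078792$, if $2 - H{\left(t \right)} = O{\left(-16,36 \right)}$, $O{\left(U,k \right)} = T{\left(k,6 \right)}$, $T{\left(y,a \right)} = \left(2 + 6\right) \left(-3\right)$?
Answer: $3078818$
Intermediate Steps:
$T{\left(y,a \right)} = -24$ ($T{\left(y,a \right)} = 8 \left(-3\right) = -24$)
$O{\left(U,k \right)} = -24$
$H{\left(t \right)} = 26$ ($H{\left(t \right)} = 2 - -24 = 2 + 24 = 26$)
$H{\left(2217 \right)} - -3078792 = 26 - -3078792 = 26 + 3078792 = 3078818$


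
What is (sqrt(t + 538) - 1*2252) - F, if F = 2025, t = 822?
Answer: -4277 + 4*sqrt(85) ≈ -4240.1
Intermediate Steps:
(sqrt(t + 538) - 1*2252) - F = (sqrt(822 + 538) - 1*2252) - 1*2025 = (sqrt(1360) - 2252) - 2025 = (4*sqrt(85) - 2252) - 2025 = (-2252 + 4*sqrt(85)) - 2025 = -4277 + 4*sqrt(85)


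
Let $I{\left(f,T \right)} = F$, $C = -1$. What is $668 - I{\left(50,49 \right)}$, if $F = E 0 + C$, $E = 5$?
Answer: $669$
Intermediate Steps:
$F = -1$ ($F = 5 \cdot 0 - 1 = 0 - 1 = -1$)
$I{\left(f,T \right)} = -1$
$668 - I{\left(50,49 \right)} = 668 - -1 = 668 + 1 = 669$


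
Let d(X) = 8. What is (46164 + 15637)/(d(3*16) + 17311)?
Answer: 2687/753 ≈ 3.5684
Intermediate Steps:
(46164 + 15637)/(d(3*16) + 17311) = (46164 + 15637)/(8 + 17311) = 61801/17319 = 61801*(1/17319) = 2687/753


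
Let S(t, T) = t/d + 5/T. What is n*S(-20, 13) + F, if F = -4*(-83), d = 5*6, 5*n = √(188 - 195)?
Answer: 332 - 11*I*√7/195 ≈ 332.0 - 0.14925*I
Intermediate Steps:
n = I*√7/5 (n = √(188 - 195)/5 = √(-7)/5 = (I*√7)/5 = I*√7/5 ≈ 0.52915*I)
d = 30
F = 332
S(t, T) = 5/T + t/30 (S(t, T) = t/30 + 5/T = 5/T + t/30)
n*S(-20, 13) + F = (I*√7/5)*(5/13 + (1/30)*(-20)) + 332 = (I*√7/5)*(5*(1/13) - ⅔) + 332 = (I*√7/5)*(5/13 - ⅔) + 332 = (I*√7/5)*(-11/39) + 332 = -11*I*√7/195 + 332 = 332 - 11*I*√7/195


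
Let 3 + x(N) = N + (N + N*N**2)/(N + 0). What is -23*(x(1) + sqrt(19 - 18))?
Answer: -23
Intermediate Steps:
x(N) = -3 + N + (N + N**3)/N (x(N) = -3 + (N + (N + N*N**2)/(N + 0)) = -3 + (N + (N + N**3)/N) = -3 + N + (N + N**3)/N)
-23*(x(1) + sqrt(19 - 18)) = -23*((-2 + 1 + 1**2) + sqrt(19 - 18)) = -23*((-2 + 1 + 1) + sqrt(1)) = -23*(0 + 1) = -23*1 = -23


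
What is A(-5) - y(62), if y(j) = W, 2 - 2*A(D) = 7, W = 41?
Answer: -87/2 ≈ -43.500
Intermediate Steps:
A(D) = -5/2 (A(D) = 1 - ½*7 = 1 - 7/2 = -5/2)
y(j) = 41
A(-5) - y(62) = -5/2 - 1*41 = -5/2 - 41 = -87/2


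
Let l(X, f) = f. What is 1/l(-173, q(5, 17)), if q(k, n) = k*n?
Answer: 1/85 ≈ 0.011765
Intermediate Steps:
1/l(-173, q(5, 17)) = 1/(5*17) = 1/85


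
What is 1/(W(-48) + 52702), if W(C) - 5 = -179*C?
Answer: 1/61299 ≈ 1.6313e-5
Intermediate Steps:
W(C) = 5 - 179*C
1/(W(-48) + 52702) = 1/((5 - 179*(-48)) + 52702) = 1/((5 + 8592) + 52702) = 1/(8597 + 52702) = 1/61299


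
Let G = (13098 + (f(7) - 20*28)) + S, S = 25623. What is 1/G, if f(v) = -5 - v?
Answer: 1/38149 ≈ 2.6213e-5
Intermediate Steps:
G = 38149 (G = (13098 + ((-5 - 1*7) - 20*28)) + 25623 = (13098 + ((-5 - 7) - 560)) + 25623 = (13098 + (-12 - 560)) + 25623 = (13098 - 572) + 25623 = 12526 + 25623 = 38149)
1/G = 1/38149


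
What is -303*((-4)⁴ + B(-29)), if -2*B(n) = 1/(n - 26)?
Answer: -8532783/110 ≈ -77571.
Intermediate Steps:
B(n) = -1/(2*(-26 + n)) (B(n) = -1/(2*(n - 26)) = -1/(2*(-26 + n)))
-303*((-4)⁴ + B(-29)) = -303*((-4)⁴ - 1/(-52 + 2*(-29))) = -303*(256 - 1/(-52 - 58)) = -303*(256 - 1/(-110)) = -303*(256 - 1*(-1/110)) = -303*(256 + 1/110) = -303*28161/110 = -8532783/110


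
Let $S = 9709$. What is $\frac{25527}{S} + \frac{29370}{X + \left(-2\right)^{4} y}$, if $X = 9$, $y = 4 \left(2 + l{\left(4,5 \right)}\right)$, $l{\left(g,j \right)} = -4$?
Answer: $- \frac{40302231}{165053} \approx -244.18$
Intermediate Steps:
$y = -8$ ($y = 4 \left(2 - 4\right) = 4 \left(-2\right) = -8$)
$\frac{25527}{S} + \frac{29370}{X + \left(-2\right)^{4} y} = \frac{25527}{9709} + \frac{29370}{9 + \left(-2\right)^{4} \left(-8\right)} = 25527 \cdot \frac{1}{9709} + \frac{29370}{9 + 16 \left(-8\right)} = \frac{25527}{9709} + \frac{29370}{9 - 128} = \frac{25527}{9709} + \frac{29370}{-119} = \frac{25527}{9709} + 29370 \left(- \frac{1}{119}\right) = \frac{25527}{9709} - \frac{29370}{119} = - \frac{40302231}{165053}$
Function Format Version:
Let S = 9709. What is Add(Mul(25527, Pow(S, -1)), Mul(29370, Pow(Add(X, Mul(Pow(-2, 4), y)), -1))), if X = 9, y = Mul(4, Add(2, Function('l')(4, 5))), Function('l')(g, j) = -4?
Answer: Rational(-40302231, 165053) ≈ -244.18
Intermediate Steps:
y = -8 (y = Mul(4, Add(2, -4)) = Mul(4, -2) = -8)
Add(Mul(25527, Pow(S, -1)), Mul(29370, Pow(Add(X, Mul(Pow(-2, 4), y)), -1))) = Add(Mul(25527, Pow(9709, -1)), Mul(29370, Pow(Add(9, Mul(Pow(-2, 4), -8)), -1))) = Add(Mul(25527, Rational(1, 9709)), Mul(29370, Pow(Add(9, Mul(16, -8)), -1))) = Add(Rational(25527, 9709), Mul(29370, Pow(Add(9, -128), -1))) = Add(Rational(25527, 9709), Mul(29370, Pow(-119, -1))) = Add(Rational(25527, 9709), Mul(29370, Rational(-1, 119))) = Add(Rational(25527, 9709), Rational(-29370, 119)) = Rational(-40302231, 165053)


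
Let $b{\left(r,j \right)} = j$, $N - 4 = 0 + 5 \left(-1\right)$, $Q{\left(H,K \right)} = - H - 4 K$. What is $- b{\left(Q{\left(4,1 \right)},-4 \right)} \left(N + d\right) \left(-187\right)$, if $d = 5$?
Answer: $-2992$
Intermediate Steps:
$N = -1$ ($N = 4 + \left(0 + 5 \left(-1\right)\right) = 4 + \left(0 - 5\right) = 4 - 5 = -1$)
$- b{\left(Q{\left(4,1 \right)},-4 \right)} \left(N + d\right) \left(-187\right) = \left(-1\right) \left(-4\right) \left(-1 + 5\right) \left(-187\right) = 4 \cdot 4 \left(-187\right) = 16 \left(-187\right) = -2992$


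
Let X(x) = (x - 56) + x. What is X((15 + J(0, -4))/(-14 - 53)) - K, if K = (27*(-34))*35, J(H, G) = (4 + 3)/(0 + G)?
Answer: 4297863/134 ≈ 32074.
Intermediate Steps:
J(H, G) = 7/G
X(x) = -56 + 2*x (X(x) = (-56 + x) + x = -56 + 2*x)
K = -32130 (K = -918*35 = -32130)
X((15 + J(0, -4))/(-14 - 53)) - K = (-56 + 2*((15 + 7/(-4))/(-14 - 53))) - 1*(-32130) = (-56 + 2*((15 + 7*(-¼))/(-67))) + 32130 = (-56 + 2*((15 - 7/4)*(-1/67))) + 32130 = (-56 + 2*((53/4)*(-1/67))) + 32130 = (-56 + 2*(-53/268)) + 32130 = (-56 - 53/134) + 32130 = -7557/134 + 32130 = 4297863/134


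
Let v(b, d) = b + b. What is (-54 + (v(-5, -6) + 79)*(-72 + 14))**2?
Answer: 16451136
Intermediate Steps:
v(b, d) = 2*b
(-54 + (v(-5, -6) + 79)*(-72 + 14))**2 = (-54 + (2*(-5) + 79)*(-72 + 14))**2 = (-54 + (-10 + 79)*(-58))**2 = (-54 + 69*(-58))**2 = (-54 - 4002)**2 = (-4056)**2 = 16451136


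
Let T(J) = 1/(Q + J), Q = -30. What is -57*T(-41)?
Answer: 57/71 ≈ 0.80282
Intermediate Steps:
T(J) = 1/(-30 + J)
-57*T(-41) = -57/(-30 - 41) = -57/(-71) = -57*(-1/71) = 57/71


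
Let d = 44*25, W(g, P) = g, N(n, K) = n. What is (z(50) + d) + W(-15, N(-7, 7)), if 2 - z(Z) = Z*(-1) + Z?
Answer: 1087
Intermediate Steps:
z(Z) = 2 (z(Z) = 2 - (Z*(-1) + Z) = 2 - (-Z + Z) = 2 - 1*0 = 2 + 0 = 2)
d = 1100
(z(50) + d) + W(-15, N(-7, 7)) = (2 + 1100) - 15 = 1102 - 15 = 1087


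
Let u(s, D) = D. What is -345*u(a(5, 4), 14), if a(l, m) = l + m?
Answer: -4830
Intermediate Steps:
-345*u(a(5, 4), 14) = -345*14 = -4830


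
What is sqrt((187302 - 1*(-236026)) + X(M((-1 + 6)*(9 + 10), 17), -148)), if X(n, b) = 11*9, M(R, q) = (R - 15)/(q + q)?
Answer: sqrt(423427) ≈ 650.71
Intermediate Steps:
M(R, q) = (-15 + R)/(2*q) (M(R, q) = (-15 + R)/((2*q)) = (-15 + R)*(1/(2*q)) = (-15 + R)/(2*q))
X(n, b) = 99
sqrt((187302 - 1*(-236026)) + X(M((-1 + 6)*(9 + 10), 17), -148)) = sqrt((187302 - 1*(-236026)) + 99) = sqrt((187302 + 236026) + 99) = sqrt(423328 + 99) = sqrt(423427)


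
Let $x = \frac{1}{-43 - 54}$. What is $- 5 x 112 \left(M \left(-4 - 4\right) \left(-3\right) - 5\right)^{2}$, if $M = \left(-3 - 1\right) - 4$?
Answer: $\frac{21733040}{97} \approx 2.2405 \cdot 10^{5}$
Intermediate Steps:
$x = - \frac{1}{97}$ ($x = \frac{1}{-97} = - \frac{1}{97} \approx -0.010309$)
$M = -8$ ($M = -4 - 4 = -8$)
$- 5 x 112 \left(M \left(-4 - 4\right) \left(-3\right) - 5\right)^{2} = \left(-5\right) \left(- \frac{1}{97}\right) 112 \left(- 8 \left(-4 - 4\right) \left(-3\right) - 5\right)^{2} = \frac{5}{97} \cdot 112 \left(- 8 \left(\left(-8\right) \left(-3\right)\right) - 5\right)^{2} = \frac{560 \left(\left(-8\right) 24 - 5\right)^{2}}{97} = \frac{560 \left(-192 - 5\right)^{2}}{97} = \frac{560 \left(-197\right)^{2}}{97} = \frac{560}{97} \cdot 38809 = \frac{21733040}{97}$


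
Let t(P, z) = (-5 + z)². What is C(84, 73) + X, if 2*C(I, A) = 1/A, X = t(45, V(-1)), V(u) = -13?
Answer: 47305/146 ≈ 324.01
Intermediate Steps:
X = 324 (X = (-5 - 13)² = (-18)² = 324)
C(I, A) = 1/(2*A)
C(84, 73) + X = (½)/73 + 324 = (½)*(1/73) + 324 = 1/146 + 324 = 47305/146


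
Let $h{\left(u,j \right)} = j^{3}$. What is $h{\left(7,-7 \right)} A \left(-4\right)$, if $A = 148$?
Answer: $203056$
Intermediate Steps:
$h{\left(7,-7 \right)} A \left(-4\right) = \left(-7\right)^{3} \cdot 148 \left(-4\right) = \left(-343\right) 148 \left(-4\right) = \left(-50764\right) \left(-4\right) = 203056$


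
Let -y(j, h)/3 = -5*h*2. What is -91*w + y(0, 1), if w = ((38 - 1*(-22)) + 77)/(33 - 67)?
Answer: 13487/34 ≈ 396.68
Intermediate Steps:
y(j, h) = 30*h (y(j, h) = -3*(-5*h)*2 = -(-30)*h = 30*h)
w = -137/34 (w = ((38 + 22) + 77)/(-34) = (60 + 77)*(-1/34) = 137*(-1/34) = -137/34 ≈ -4.0294)
-91*w + y(0, 1) = -91*(-137/34) + 30*1 = 12467/34 + 30 = 13487/34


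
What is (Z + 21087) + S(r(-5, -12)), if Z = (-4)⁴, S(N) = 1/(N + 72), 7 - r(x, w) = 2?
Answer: 1643412/77 ≈ 21343.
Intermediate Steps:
r(x, w) = 5 (r(x, w) = 7 - 1*2 = 7 - 2 = 5)
S(N) = 1/(72 + N)
Z = 256
(Z + 21087) + S(r(-5, -12)) = (256 + 21087) + 1/(72 + 5) = 21343 + 1/77 = 1643412/77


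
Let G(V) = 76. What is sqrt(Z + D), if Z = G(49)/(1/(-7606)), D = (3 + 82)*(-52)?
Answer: 2*I*sqrt(145619) ≈ 763.2*I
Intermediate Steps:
D = -4420 (D = 85*(-52) = -4420)
Z = -578056 (Z = 76/(1/(-7606)) = 76/(-1/7606) = 76*(-7606) = -578056)
sqrt(Z + D) = sqrt(-578056 - 4420) = sqrt(-582476) = 2*I*sqrt(145619)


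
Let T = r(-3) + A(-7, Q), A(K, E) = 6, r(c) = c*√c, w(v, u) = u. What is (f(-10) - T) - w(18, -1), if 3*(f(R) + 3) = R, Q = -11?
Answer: -34/3 + 3*I*√3 ≈ -11.333 + 5.1962*I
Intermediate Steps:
f(R) = -3 + R/3
r(c) = c^(3/2)
T = 6 - 3*I*√3 (T = (-3)^(3/2) + 6 = -3*I*√3 + 6 = 6 - 3*I*√3 ≈ 6.0 - 5.1962*I)
(f(-10) - T) - w(18, -1) = ((-3 + (⅓)*(-10)) - (6 - 3*I*√3)) - 1*(-1) = ((-3 - 10/3) + (-6 + 3*I*√3)) + 1 = (-19/3 + (-6 + 3*I*√3)) + 1 = (-37/3 + 3*I*√3) + 1 = -34/3 + 3*I*√3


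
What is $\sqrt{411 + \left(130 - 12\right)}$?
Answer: $23$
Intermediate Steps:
$\sqrt{411 + \left(130 - 12\right)} = \sqrt{411 + 118} = \sqrt{529} = 23$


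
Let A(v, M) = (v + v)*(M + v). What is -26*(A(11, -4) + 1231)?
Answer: -36010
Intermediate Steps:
A(v, M) = 2*v*(M + v) (A(v, M) = (2*v)*(M + v) = 2*v*(M + v))
-26*(A(11, -4) + 1231) = -26*(2*11*(-4 + 11) + 1231) = -26*(2*11*7 + 1231) = -26*(154 + 1231) = -26*1385 = -36010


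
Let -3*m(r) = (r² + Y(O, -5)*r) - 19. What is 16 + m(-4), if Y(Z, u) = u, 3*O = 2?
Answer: 31/3 ≈ 10.333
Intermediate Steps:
O = ⅔ (O = (⅓)*2 = ⅔ ≈ 0.66667)
m(r) = 19/3 - r²/3 + 5*r/3 (m(r) = -((r² - 5*r) - 19)/3 = -(-19 + r² - 5*r)/3 = 19/3 - r²/3 + 5*r/3)
16 + m(-4) = 16 + (19/3 - ⅓*(-4)² + (5/3)*(-4)) = 16 + (19/3 - ⅓*16 - 20/3) = 16 + (19/3 - 16/3 - 20/3) = 16 - 17/3 = 31/3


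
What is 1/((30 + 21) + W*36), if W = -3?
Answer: -1/57 ≈ -0.017544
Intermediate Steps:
1/((30 + 21) + W*36) = 1/((30 + 21) - 3*36) = 1/(51 - 108) = 1/(-57) = -1/57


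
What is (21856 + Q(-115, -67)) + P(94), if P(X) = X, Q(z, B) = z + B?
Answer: 21768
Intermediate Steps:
Q(z, B) = B + z
(21856 + Q(-115, -67)) + P(94) = (21856 + (-67 - 115)) + 94 = (21856 - 182) + 94 = 21674 + 94 = 21768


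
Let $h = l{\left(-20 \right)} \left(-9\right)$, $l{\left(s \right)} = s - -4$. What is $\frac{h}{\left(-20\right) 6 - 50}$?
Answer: $- \frac{72}{85} \approx -0.84706$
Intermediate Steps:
$l{\left(s \right)} = 4 + s$ ($l{\left(s \right)} = s + 4 = 4 + s$)
$h = 144$ ($h = \left(4 - 20\right) \left(-9\right) = \left(-16\right) \left(-9\right) = 144$)
$\frac{h}{\left(-20\right) 6 - 50} = \frac{144}{\left(-20\right) 6 - 50} = \frac{144}{-120 - 50} = \frac{144}{-170} = 144 \left(- \frac{1}{170}\right) = - \frac{72}{85}$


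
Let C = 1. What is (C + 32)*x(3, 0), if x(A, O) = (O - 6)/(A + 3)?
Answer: -33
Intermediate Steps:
x(A, O) = (-6 + O)/(3 + A)
(C + 32)*x(3, 0) = (1 + 32)*((-6 + 0)/(3 + 3)) = 33*(-6/6) = 33*((⅙)*(-6)) = 33*(-1) = -33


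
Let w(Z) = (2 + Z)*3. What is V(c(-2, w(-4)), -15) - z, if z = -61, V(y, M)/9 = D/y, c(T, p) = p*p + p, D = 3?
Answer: 619/10 ≈ 61.900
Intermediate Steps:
w(Z) = 6 + 3*Z
c(T, p) = p + p² (c(T, p) = p² + p = p + p²)
V(y, M) = 27/y (V(y, M) = 9*(3/y) = 27/y)
V(c(-2, w(-4)), -15) - z = 27/(((6 + 3*(-4))*(1 + (6 + 3*(-4))))) - 1*(-61) = 27/(((6 - 12)*(1 + (6 - 12)))) + 61 = 27/((-6*(1 - 6))) + 61 = 27/((-6*(-5))) + 61 = 27/30 + 61 = 27*(1/30) + 61 = 9/10 + 61 = 619/10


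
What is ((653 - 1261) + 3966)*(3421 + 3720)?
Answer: 23979478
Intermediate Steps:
((653 - 1261) + 3966)*(3421 + 3720) = (-608 + 3966)*7141 = 3358*7141 = 23979478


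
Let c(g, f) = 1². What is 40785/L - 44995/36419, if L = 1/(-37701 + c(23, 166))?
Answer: -55997654140495/36419 ≈ -1.5376e+9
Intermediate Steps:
c(g, f) = 1
L = -1/37700 (L = 1/(-37701 + 1) = 1/(-37700) = -1/37700 ≈ -2.6525e-5)
40785/L - 44995/36419 = 40785/(-1/37700) - 44995/36419 = 40785*(-37700) - 44995*1/36419 = -1537594500 - 44995/36419 = -55997654140495/36419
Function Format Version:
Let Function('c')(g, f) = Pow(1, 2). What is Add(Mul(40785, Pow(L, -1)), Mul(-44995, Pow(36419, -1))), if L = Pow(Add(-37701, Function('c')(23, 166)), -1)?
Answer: Rational(-55997654140495, 36419) ≈ -1.5376e+9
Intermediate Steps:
Function('c')(g, f) = 1
L = Rational(-1, 37700) (L = Pow(Add(-37701, 1), -1) = Pow(-37700, -1) = Rational(-1, 37700) ≈ -2.6525e-5)
Add(Mul(40785, Pow(L, -1)), Mul(-44995, Pow(36419, -1))) = Add(Mul(40785, Pow(Rational(-1, 37700), -1)), Mul(-44995, Pow(36419, -1))) = Add(Mul(40785, -37700), Mul(-44995, Rational(1, 36419))) = Add(-1537594500, Rational(-44995, 36419)) = Rational(-55997654140495, 36419)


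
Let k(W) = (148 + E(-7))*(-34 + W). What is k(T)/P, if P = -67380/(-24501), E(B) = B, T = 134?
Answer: 5757735/1123 ≈ 5127.1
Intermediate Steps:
P = 22460/8167 (P = -67380*(-1/24501) = 22460/8167 ≈ 2.7501)
k(W) = -4794 + 141*W (k(W) = (148 - 7)*(-34 + W) = 141*(-34 + W) = -4794 + 141*W)
k(T)/P = (-4794 + 141*134)/(22460/8167) = (-4794 + 18894)*(8167/22460) = 14100*(8167/22460) = 5757735/1123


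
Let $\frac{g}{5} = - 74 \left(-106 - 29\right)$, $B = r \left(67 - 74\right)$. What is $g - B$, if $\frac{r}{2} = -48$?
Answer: $49278$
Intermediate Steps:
$r = -96$ ($r = 2 \left(-48\right) = -96$)
$B = 672$ ($B = - 96 \left(67 - 74\right) = \left(-96\right) \left(-7\right) = 672$)
$g = 49950$ ($g = 5 \left(- 74 \left(-106 - 29\right)\right) = 5 \left(\left(-74\right) \left(-135\right)\right) = 5 \cdot 9990 = 49950$)
$g - B = 49950 - 672 = 49278$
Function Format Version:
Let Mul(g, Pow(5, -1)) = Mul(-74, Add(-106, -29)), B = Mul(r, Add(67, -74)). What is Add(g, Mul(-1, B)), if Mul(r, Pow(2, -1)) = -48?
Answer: 49278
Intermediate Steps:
r = -96 (r = Mul(2, -48) = -96)
B = 672 (B = Mul(-96, Add(67, -74)) = Mul(-96, -7) = 672)
g = 49950 (g = Mul(5, Mul(-74, Add(-106, -29))) = Mul(5, Mul(-74, -135)) = Mul(5, 9990) = 49950)
Add(g, Mul(-1, B)) = Add(49950, Mul(-1, 672)) = Add(49950, -672) = 49278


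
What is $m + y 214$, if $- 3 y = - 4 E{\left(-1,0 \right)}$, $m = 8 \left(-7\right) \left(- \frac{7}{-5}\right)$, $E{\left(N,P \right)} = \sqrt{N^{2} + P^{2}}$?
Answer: $\frac{3104}{15} \approx 206.93$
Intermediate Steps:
$m = - \frac{392}{5}$ ($m = - 56 \left(\left(-7\right) \left(- \frac{1}{5}\right)\right) = \left(-56\right) \frac{7}{5} = - \frac{392}{5} \approx -78.4$)
$y = \frac{4}{3}$ ($y = - \frac{\left(-4\right) \sqrt{\left(-1\right)^{2} + 0^{2}}}{3} = - \frac{\left(-4\right) \sqrt{1 + 0}}{3} = - \frac{\left(-4\right) \sqrt{1}}{3} = - \frac{\left(-4\right) 1}{3} = \left(- \frac{1}{3}\right) \left(-4\right) = \frac{4}{3} \approx 1.3333$)
$m + y 214 = - \frac{392}{5} + \frac{4}{3} \cdot 214 = - \frac{392}{5} + \frac{856}{3} = \frac{3104}{15}$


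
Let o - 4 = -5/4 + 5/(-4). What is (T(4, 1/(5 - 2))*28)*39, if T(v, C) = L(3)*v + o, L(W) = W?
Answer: 14742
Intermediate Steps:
o = 3/2 (o = 4 + (-5/4 + 5/(-4)) = 4 + (-5*¼ + 5*(-¼)) = 4 + (-5/4 - 5/4) = 4 - 5/2 = 3/2 ≈ 1.5000)
T(v, C) = 3/2 + 3*v (T(v, C) = 3*v + 3/2 = 3/2 + 3*v)
(T(4, 1/(5 - 2))*28)*39 = ((3/2 + 3*4)*28)*39 = ((3/2 + 12)*28)*39 = ((27/2)*28)*39 = 378*39 = 14742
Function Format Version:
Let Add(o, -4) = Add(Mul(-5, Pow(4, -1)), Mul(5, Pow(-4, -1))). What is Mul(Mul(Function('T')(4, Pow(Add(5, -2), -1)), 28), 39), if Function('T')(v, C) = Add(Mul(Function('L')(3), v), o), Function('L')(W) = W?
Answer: 14742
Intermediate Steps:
o = Rational(3, 2) (o = Add(4, Add(Mul(-5, Pow(4, -1)), Mul(5, Pow(-4, -1)))) = Add(4, Add(Mul(-5, Rational(1, 4)), Mul(5, Rational(-1, 4)))) = Add(4, Add(Rational(-5, 4), Rational(-5, 4))) = Add(4, Rational(-5, 2)) = Rational(3, 2) ≈ 1.5000)
Function('T')(v, C) = Add(Rational(3, 2), Mul(3, v)) (Function('T')(v, C) = Add(Mul(3, v), Rational(3, 2)) = Add(Rational(3, 2), Mul(3, v)))
Mul(Mul(Function('T')(4, Pow(Add(5, -2), -1)), 28), 39) = Mul(Mul(Add(Rational(3, 2), Mul(3, 4)), 28), 39) = Mul(Mul(Add(Rational(3, 2), 12), 28), 39) = Mul(Mul(Rational(27, 2), 28), 39) = Mul(378, 39) = 14742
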